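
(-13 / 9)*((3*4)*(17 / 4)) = -221 / 3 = -73.67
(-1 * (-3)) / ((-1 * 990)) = -1 / 330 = -0.00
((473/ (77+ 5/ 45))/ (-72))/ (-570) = 473/ 3164640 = 0.00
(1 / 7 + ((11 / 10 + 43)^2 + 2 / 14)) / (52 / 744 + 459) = 126625731 / 29885450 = 4.24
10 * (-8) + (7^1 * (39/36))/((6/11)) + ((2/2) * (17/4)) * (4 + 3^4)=21251/72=295.15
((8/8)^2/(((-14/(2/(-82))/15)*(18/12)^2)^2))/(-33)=-0.00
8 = 8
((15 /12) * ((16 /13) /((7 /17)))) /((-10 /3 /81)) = -8262 /91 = -90.79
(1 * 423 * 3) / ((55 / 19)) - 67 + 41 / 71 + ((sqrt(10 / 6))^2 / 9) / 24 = 941240173 / 2530440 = 371.97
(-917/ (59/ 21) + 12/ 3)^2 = 361798441/ 3481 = 103935.20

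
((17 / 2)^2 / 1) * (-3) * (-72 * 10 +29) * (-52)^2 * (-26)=-10529728872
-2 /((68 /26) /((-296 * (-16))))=-61568 /17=-3621.65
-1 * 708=-708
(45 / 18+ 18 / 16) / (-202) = -29 / 1616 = -0.02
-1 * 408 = -408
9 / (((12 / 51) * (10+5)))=51 / 20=2.55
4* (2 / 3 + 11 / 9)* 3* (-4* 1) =-272 / 3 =-90.67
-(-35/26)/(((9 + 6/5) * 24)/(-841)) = -147175/31824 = -4.62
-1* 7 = -7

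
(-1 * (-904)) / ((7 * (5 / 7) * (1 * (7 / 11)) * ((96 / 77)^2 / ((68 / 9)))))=17897957 / 12960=1381.02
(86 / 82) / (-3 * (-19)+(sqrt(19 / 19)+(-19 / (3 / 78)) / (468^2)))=362232 / 20031493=0.02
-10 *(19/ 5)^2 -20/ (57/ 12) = -14118/ 95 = -148.61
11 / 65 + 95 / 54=6769 / 3510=1.93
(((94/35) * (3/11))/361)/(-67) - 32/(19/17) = -266617402/9311995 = -28.63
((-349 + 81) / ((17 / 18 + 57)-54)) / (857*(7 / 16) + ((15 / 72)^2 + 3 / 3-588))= 2778624 / 8670733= 0.32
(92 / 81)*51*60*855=2971600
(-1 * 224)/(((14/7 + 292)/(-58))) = 928/21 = 44.19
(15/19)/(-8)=-15/152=-0.10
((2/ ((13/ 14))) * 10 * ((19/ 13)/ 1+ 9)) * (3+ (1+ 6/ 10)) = 175168/ 169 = 1036.50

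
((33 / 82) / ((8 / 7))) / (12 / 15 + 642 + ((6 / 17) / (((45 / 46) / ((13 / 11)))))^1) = 0.00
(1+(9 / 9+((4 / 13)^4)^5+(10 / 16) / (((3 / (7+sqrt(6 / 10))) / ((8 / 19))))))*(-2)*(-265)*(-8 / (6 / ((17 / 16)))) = -12756986909352200312636437405 / 6499697611009233408069942 - 4505*sqrt(15) / 342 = -2013.72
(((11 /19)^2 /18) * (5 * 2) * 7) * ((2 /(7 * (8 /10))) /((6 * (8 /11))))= 33275 /311904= 0.11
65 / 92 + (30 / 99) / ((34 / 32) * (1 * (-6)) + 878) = 14964445 / 21170028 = 0.71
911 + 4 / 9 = 8203 / 9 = 911.44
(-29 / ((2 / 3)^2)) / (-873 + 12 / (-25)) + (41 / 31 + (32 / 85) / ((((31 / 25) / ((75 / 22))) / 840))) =5068292443 / 5820188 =870.81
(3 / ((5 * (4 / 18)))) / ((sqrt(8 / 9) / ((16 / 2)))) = 81 * sqrt(2) / 5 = 22.91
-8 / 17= -0.47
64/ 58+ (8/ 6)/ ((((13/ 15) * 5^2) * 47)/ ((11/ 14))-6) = 11755/ 10643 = 1.10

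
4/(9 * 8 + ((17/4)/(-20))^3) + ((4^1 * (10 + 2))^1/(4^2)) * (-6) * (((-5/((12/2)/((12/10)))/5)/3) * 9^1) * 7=13942974886/184295435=75.66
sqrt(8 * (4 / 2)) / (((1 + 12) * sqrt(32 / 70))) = sqrt(35) / 13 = 0.46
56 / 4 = 14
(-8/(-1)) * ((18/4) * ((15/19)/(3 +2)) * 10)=1080/19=56.84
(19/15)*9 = 57/5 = 11.40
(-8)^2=64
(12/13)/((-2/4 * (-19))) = 24/247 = 0.10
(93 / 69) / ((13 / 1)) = 31 / 299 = 0.10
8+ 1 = 9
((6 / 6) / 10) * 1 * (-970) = -97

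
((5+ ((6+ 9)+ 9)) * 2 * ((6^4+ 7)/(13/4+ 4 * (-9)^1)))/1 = -2307.60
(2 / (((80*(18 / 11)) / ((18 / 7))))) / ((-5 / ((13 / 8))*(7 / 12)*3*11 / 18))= -117 / 9800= -0.01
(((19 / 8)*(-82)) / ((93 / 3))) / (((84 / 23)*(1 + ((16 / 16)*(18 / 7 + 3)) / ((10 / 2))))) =-89585 / 110112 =-0.81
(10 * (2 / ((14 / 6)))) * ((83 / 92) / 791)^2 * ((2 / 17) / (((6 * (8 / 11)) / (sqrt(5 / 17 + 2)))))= 378895 * sqrt(663) / 21426661079264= 0.00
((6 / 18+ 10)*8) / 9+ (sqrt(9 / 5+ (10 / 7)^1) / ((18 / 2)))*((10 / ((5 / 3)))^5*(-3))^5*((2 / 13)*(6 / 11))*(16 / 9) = 248 / 27 - 16375845905239507992576*sqrt(3955) / 5005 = -205765663582180108319.25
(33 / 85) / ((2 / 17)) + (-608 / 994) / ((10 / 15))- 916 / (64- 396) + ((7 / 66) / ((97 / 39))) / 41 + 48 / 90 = 30728339542 / 5413822491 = 5.68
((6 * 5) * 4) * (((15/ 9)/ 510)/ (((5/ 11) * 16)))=11/ 204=0.05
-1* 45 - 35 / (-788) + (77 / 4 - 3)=-5655 / 197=-28.71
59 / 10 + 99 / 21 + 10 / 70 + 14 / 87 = 66491 / 6090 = 10.92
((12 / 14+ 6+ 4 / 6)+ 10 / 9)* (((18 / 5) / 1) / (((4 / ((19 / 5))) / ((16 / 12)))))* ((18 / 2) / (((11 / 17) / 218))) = 119392.88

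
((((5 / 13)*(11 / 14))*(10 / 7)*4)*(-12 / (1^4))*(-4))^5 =410364338503680000000000 / 104881082626957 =3912663067.78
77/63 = 11/9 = 1.22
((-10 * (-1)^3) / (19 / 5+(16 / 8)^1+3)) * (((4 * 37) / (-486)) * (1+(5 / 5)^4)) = -1850 / 2673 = -0.69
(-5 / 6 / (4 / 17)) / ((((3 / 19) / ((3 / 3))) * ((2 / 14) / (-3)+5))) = -11305 / 2496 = -4.53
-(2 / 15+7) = -107 / 15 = -7.13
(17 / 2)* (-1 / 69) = -17 / 138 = -0.12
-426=-426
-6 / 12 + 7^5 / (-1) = -33615 / 2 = -16807.50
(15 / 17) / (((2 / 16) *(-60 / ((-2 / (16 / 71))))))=71 / 68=1.04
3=3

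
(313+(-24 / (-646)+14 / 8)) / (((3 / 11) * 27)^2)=49211305 / 8476812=5.81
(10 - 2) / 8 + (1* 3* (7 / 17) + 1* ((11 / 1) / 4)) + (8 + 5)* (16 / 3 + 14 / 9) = 57859 / 612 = 94.54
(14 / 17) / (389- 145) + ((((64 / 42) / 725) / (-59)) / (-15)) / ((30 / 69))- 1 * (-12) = 1677192472607 / 139726676250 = 12.00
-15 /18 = -5 /6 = -0.83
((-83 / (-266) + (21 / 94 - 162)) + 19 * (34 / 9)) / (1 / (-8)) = 40365512 / 56259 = 717.49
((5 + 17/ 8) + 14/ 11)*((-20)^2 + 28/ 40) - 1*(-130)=3075573/ 880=3494.97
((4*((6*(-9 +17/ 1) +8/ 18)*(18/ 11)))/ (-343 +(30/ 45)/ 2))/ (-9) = 872/ 8481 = 0.10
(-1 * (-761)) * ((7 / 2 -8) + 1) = -5327 / 2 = -2663.50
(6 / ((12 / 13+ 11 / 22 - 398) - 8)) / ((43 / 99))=-15444 / 452317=-0.03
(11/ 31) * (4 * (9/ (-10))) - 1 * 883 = -137063/ 155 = -884.28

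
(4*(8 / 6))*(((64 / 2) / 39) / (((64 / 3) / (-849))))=-2264 / 13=-174.15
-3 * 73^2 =-15987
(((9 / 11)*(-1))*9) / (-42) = 27 / 154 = 0.18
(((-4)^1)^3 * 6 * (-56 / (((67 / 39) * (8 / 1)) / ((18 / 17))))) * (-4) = -7547904 / 1139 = -6626.78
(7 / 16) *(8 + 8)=7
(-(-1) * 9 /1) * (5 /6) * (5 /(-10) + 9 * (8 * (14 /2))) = 15105 /4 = 3776.25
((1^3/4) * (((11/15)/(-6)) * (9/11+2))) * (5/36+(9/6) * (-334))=558961/12960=43.13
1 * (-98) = -98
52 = 52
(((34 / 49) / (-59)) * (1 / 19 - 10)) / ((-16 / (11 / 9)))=-561 / 62776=-0.01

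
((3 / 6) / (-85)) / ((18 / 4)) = -1 / 765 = -0.00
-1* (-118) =118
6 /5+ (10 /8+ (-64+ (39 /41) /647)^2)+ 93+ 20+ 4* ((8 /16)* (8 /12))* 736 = 219236059983563 /42220903740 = 5192.60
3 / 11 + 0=3 / 11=0.27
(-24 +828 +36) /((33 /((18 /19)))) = 5040 /209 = 24.11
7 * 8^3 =3584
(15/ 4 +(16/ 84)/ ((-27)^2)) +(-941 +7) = -56964773/ 61236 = -930.25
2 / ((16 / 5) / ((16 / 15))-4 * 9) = -2 / 33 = -0.06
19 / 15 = 1.27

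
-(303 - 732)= 429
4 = 4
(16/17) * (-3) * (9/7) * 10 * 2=-72.61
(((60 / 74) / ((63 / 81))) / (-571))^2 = 72900 / 21871156321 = 0.00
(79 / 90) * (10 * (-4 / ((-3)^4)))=-316 / 729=-0.43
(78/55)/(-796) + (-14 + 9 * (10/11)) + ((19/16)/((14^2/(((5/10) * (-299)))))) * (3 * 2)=-386297267/34323520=-11.25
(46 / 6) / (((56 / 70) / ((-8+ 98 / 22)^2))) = 58305 / 484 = 120.46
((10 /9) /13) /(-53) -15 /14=-93155 /86814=-1.07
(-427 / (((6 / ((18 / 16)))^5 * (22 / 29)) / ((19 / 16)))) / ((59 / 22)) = -57172311 / 989855744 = -0.06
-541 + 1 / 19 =-10278 / 19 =-540.95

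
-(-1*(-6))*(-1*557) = 3342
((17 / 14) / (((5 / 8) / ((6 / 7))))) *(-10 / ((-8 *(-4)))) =-51 / 98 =-0.52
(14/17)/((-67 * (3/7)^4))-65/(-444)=-2975927/13654332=-0.22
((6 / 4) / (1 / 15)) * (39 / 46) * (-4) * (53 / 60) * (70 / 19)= -217035 / 874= -248.32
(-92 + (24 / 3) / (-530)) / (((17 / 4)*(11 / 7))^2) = -19117056 / 9266785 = -2.06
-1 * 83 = -83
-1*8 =-8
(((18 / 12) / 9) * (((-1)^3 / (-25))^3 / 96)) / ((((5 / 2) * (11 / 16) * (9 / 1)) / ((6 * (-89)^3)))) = -704969 / 23203125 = -0.03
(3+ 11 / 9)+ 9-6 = 65 / 9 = 7.22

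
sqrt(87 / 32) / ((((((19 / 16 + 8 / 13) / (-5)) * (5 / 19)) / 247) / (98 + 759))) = -104569426 * sqrt(174) / 375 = -3678307.91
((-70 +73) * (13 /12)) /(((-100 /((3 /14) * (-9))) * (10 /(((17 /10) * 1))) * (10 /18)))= 53703 /2800000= 0.02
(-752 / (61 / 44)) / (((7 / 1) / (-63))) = 4881.84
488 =488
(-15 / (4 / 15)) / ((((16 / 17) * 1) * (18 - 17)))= -3825 / 64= -59.77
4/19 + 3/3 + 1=42/19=2.21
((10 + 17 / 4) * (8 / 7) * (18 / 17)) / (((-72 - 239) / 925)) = -1898100 / 37009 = -51.29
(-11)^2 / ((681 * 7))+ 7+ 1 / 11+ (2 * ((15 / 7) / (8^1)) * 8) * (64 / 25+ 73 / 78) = 75321352 / 3408405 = 22.10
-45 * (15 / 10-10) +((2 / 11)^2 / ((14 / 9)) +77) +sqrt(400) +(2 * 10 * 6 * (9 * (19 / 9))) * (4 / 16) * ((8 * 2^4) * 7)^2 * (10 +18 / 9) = 9302197691669 / 1694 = 5491261919.52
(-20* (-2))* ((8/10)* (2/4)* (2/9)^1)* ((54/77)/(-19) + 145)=6786592/13167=515.42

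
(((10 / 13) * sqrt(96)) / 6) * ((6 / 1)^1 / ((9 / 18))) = 80 * sqrt(6) / 13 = 15.07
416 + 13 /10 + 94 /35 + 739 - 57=77139 /70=1101.99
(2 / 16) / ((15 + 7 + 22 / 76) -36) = -19 / 2084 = -0.01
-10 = -10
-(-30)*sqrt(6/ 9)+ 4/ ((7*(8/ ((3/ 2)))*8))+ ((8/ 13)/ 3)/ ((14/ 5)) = 24.58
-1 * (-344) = 344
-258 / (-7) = 258 / 7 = 36.86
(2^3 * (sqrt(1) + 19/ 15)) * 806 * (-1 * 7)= -1534624/ 15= -102308.27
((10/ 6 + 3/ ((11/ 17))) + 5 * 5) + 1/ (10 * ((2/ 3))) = 20759/ 660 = 31.45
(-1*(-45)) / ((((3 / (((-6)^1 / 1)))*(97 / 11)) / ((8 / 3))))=-2640 / 97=-27.22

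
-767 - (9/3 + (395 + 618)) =-1783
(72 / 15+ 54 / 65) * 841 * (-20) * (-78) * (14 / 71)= 103422816 / 71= 1456659.38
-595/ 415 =-1.43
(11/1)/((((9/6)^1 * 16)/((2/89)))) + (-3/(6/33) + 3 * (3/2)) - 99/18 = -18679/1068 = -17.49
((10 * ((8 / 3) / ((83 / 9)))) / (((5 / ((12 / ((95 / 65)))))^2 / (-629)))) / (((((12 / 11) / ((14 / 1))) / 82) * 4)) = -193301140032 / 149815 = -1290265.59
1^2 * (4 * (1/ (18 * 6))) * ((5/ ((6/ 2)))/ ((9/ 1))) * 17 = 85/ 729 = 0.12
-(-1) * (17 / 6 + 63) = 395 / 6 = 65.83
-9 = -9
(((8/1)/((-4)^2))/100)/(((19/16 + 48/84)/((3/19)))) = 42/93575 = 0.00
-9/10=-0.90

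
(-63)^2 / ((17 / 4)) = 15876 / 17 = 933.88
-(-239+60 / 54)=2141 / 9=237.89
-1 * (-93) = 93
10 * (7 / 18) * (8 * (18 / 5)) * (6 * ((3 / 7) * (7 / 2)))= 1008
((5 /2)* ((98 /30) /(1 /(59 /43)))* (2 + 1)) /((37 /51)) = 147441 /3182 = 46.34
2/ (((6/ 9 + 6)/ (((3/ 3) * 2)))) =3/ 5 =0.60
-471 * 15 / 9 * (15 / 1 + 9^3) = -584040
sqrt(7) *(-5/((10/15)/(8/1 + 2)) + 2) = -73 *sqrt(7) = -193.14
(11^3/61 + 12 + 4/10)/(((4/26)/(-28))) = -1899534/305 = -6227.98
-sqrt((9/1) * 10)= -3 * sqrt(10)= -9.49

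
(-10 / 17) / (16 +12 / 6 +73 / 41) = -410 / 13787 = -0.03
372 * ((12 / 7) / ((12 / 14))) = 744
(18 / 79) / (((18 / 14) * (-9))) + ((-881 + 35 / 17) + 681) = -2392753 / 12087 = -197.96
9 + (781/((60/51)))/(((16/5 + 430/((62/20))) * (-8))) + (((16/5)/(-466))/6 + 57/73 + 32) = 2465961257377/59860794240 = 41.19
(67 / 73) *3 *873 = 175473 / 73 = 2403.74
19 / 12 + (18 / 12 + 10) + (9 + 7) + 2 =373 / 12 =31.08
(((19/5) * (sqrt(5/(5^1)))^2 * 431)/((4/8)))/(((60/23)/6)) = 188347/25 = 7533.88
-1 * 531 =-531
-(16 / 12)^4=-256 / 81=-3.16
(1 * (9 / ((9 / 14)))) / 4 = 7 / 2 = 3.50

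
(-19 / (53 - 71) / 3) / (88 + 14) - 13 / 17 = -4193 / 5508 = -0.76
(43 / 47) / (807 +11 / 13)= 559 / 493594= 0.00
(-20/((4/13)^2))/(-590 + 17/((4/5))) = 13/35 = 0.37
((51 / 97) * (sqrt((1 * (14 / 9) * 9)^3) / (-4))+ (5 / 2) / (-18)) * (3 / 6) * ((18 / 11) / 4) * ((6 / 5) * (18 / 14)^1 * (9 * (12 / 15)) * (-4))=486 / 385+ 446148 * sqrt(14) / 26675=63.84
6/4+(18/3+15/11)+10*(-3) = -465/22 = -21.14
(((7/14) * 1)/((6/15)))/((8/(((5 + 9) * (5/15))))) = 35/48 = 0.73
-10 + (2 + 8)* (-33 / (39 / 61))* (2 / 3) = -13810 / 39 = -354.10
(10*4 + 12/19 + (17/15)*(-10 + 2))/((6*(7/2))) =8996/5985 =1.50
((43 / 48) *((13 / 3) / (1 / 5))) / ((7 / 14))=2795 / 72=38.82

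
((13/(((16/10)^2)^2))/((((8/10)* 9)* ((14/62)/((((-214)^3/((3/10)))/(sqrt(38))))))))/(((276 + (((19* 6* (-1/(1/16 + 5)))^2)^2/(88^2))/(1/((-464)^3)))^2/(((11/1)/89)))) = -519811844831314363360085625* sqrt(38)/44117214970770299812827986237428714602496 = -0.00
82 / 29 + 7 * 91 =639.83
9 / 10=0.90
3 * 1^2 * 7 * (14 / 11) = 294 / 11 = 26.73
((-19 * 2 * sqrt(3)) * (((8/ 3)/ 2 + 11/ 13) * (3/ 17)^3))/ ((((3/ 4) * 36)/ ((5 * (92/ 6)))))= -43700 * sqrt(3)/ 33813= -2.24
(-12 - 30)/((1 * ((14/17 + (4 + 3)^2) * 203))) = -102/24563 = -0.00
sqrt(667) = 25.83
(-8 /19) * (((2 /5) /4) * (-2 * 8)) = 64 /95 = 0.67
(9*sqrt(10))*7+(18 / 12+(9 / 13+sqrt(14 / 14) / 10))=201.52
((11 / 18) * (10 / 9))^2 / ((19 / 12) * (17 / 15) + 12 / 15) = 60500 / 340443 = 0.18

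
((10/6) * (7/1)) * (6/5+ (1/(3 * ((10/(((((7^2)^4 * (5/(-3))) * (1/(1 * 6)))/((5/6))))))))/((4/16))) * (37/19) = -2986152932/513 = -5820960.88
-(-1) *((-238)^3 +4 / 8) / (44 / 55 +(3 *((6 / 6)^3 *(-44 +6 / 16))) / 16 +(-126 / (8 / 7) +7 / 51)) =114741.62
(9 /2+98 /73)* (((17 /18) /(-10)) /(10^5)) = -14501 /2628000000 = -0.00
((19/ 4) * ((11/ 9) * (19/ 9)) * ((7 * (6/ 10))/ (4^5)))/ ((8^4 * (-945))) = -3971/ 305764761600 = -0.00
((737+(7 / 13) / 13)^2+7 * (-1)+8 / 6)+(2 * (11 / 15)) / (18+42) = 543224.41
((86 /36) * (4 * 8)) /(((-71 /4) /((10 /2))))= -13760 /639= -21.53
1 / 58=0.02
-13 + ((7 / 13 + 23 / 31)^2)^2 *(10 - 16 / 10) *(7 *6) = 123339457880239 / 131883416405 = 935.22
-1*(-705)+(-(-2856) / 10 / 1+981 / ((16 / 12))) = 34527 / 20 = 1726.35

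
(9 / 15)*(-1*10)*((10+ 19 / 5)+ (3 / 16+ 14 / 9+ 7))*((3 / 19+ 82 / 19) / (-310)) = 1.95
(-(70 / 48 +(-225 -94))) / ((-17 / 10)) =-38105 / 204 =-186.79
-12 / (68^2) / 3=-1 / 1156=-0.00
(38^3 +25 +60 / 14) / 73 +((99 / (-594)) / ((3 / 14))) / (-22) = 752.11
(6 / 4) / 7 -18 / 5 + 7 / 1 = 253 / 70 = 3.61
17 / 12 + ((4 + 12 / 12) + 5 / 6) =29 / 4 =7.25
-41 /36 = -1.14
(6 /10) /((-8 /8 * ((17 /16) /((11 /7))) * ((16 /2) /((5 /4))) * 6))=-11 /476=-0.02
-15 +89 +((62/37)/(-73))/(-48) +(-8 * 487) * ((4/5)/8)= -102292117/324120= -315.60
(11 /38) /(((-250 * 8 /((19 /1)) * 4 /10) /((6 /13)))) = -33 /10400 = -0.00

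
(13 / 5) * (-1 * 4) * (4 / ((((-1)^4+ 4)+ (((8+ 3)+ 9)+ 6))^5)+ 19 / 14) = -2828560410 / 200404057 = -14.11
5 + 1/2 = 11/2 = 5.50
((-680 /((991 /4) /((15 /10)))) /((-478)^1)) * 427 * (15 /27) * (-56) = -81300800 /710547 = -114.42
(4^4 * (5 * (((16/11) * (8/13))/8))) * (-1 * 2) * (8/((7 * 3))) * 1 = -327680/3003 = -109.12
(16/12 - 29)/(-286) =83/858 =0.10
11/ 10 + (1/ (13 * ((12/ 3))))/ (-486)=138991/ 126360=1.10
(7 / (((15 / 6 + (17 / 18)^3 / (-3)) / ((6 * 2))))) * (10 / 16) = 918540 / 38827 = 23.66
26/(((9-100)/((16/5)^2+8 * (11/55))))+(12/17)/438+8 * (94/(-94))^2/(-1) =-2471722/217175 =-11.38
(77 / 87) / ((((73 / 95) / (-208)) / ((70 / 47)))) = -106506400 / 298497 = -356.81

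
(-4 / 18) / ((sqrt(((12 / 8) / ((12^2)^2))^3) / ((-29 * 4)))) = 17104896 * sqrt(6) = 41898267.30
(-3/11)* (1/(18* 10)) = -1/660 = -0.00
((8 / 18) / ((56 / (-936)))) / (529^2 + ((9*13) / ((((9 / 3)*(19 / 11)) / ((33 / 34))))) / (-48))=-0.00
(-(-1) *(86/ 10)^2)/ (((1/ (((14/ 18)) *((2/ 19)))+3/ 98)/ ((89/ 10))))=8063489/ 150000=53.76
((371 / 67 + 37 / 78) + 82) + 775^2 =3139326199 / 5226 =600713.01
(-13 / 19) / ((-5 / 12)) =156 / 95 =1.64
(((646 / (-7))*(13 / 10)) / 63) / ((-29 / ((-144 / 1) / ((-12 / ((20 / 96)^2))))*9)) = 0.00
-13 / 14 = -0.93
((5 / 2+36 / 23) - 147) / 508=-6575 / 23368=-0.28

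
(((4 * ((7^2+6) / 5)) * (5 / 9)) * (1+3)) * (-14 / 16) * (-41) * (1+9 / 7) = 72160 / 9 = 8017.78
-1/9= -0.11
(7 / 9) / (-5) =-0.16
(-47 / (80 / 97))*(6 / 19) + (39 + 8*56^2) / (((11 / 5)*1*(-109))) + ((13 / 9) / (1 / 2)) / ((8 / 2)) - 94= -1771917887 / 8201160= -216.06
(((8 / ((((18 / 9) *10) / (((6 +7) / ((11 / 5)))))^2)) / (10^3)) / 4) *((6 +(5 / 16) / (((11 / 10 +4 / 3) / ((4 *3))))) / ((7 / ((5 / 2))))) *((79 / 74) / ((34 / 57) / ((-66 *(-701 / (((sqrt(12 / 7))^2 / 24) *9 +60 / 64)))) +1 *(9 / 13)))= 7635497526891 / 10530915513844000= 0.00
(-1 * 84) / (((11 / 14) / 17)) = -19992 / 11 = -1817.45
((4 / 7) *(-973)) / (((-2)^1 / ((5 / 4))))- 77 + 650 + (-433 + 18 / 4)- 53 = 439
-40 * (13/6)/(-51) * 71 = 18460/153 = 120.65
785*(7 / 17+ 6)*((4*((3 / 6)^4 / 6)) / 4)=85565 / 1632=52.43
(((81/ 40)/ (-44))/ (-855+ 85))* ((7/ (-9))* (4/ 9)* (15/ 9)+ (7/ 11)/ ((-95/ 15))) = -4909/ 121387200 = -0.00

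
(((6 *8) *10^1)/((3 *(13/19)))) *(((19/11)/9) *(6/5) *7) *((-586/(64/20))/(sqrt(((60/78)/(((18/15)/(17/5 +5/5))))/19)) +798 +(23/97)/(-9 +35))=121660.64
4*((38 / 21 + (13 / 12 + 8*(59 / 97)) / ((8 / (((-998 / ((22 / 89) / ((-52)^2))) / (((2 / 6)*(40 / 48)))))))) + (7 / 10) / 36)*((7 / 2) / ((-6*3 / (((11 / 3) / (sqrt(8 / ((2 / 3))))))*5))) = 78586654087597*sqrt(3) / 28285200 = 4812272.06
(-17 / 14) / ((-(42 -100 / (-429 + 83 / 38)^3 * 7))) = 1480215892547 / 51198066551908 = 0.03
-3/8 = -0.38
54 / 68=27 / 34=0.79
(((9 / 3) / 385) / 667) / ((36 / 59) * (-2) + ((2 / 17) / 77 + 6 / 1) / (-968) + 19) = 121363 / 184639076735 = 0.00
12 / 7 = 1.71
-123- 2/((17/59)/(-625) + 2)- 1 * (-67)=-57.00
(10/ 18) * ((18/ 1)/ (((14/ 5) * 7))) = 25/ 49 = 0.51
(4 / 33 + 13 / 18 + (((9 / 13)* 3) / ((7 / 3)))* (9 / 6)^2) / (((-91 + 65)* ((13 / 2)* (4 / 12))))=-102565 / 2030028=-0.05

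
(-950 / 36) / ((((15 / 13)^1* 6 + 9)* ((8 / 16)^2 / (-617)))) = 4090.15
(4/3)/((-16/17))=-17/12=-1.42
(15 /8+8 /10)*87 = 9309 /40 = 232.72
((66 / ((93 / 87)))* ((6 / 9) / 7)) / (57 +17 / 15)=4785 / 47306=0.10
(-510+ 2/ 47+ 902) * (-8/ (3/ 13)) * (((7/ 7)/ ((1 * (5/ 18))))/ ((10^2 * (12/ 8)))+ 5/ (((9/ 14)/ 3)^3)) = -1095538860208/ 158625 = -6906470.36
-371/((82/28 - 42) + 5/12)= 31164/3247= 9.60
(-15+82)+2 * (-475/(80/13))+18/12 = -687/8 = -85.88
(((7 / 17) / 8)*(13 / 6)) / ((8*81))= 91 / 528768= 0.00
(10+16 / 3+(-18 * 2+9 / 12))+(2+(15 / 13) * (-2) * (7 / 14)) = -2975 / 156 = -19.07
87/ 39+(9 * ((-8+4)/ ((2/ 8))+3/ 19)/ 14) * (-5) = 26257/ 494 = 53.15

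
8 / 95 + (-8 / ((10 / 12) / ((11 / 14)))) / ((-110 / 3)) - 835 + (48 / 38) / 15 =-2775131 / 3325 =-834.63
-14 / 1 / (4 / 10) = -35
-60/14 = -30/7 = -4.29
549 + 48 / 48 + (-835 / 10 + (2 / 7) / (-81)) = 529007 / 1134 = 466.50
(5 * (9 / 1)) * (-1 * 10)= -450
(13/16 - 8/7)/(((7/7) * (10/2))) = -37/560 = -0.07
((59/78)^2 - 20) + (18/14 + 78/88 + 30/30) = -3807653/234234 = -16.26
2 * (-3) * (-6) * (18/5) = 648/5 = 129.60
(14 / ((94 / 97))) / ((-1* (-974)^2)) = -0.00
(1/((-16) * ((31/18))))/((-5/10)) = 0.07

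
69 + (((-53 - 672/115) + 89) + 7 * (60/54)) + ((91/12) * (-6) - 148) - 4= -187471/2070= -90.57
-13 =-13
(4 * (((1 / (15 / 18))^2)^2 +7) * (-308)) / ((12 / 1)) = -1746668 / 1875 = -931.56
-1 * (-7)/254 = 0.03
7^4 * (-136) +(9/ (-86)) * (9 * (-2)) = -14040967/ 43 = -326534.12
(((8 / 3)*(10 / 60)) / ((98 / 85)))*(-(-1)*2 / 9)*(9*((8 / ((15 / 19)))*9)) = 10336 / 147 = 70.31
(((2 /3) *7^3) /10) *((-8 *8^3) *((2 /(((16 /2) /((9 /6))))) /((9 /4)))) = -702464 /45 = -15610.31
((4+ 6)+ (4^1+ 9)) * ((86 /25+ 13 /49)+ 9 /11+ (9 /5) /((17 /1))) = 24390879 /229075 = 106.48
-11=-11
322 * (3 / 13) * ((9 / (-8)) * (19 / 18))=-9177 / 104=-88.24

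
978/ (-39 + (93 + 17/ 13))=12714/ 719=17.68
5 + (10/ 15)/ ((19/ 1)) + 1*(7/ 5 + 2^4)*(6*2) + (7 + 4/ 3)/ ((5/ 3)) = 218.84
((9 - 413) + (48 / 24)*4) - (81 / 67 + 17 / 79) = -2103566 / 5293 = -397.42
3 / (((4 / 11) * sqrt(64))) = 33 / 32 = 1.03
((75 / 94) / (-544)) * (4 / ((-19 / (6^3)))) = 2025 / 30362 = 0.07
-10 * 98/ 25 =-196/ 5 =-39.20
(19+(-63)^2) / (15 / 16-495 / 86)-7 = -2766949 / 3315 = -834.68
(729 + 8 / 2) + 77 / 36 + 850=57065 / 36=1585.14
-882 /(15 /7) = -2058 /5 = -411.60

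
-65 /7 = -9.29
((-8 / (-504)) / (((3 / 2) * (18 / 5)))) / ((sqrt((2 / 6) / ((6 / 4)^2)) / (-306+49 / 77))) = -16795 * sqrt(3) / 12474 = -2.33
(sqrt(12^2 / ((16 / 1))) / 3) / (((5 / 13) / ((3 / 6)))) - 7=-57 / 10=-5.70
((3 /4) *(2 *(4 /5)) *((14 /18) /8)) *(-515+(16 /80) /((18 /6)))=-13517 /225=-60.08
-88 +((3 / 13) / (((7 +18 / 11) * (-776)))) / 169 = -14252729953 / 161962840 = -88.00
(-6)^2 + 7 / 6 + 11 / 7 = 1627 / 42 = 38.74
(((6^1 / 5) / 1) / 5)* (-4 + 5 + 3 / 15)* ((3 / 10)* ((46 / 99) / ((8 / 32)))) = 1104 / 6875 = 0.16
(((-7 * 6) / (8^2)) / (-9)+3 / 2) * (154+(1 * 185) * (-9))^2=344751271 / 96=3591159.07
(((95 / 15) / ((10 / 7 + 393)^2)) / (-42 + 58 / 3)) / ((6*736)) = -0.00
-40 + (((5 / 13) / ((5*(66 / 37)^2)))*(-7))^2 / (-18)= -2308937710369 / 57721146912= -40.00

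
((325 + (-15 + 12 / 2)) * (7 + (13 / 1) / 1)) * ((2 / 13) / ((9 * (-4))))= -27.01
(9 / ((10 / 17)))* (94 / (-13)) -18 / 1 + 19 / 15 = -24836 / 195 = -127.36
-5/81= -0.06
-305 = -305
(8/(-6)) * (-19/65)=76/195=0.39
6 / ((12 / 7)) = 7 / 2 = 3.50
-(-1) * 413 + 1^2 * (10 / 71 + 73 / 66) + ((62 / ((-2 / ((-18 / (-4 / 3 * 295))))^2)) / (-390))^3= 719554469912897200829800192109 / 1737018333879488088000000000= 414.25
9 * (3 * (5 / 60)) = 2.25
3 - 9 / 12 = 9 / 4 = 2.25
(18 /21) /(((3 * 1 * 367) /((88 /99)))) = 16 /23121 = 0.00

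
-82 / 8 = -41 / 4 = -10.25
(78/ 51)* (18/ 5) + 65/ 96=50453/ 8160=6.18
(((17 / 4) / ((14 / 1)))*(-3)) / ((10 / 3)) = -153 / 560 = -0.27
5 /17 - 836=-14207 /17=-835.71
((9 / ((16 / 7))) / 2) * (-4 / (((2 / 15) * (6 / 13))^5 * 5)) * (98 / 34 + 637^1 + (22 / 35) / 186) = -4930039175085375 / 4317184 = -1141957158.90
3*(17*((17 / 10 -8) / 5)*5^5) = -401625 / 2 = -200812.50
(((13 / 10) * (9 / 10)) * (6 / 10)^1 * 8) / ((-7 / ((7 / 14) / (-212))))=351 / 185500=0.00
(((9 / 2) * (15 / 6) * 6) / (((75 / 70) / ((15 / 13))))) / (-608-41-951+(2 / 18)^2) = -76545 / 1684787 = -0.05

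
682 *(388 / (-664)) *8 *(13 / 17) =-3440008 / 1411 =-2437.99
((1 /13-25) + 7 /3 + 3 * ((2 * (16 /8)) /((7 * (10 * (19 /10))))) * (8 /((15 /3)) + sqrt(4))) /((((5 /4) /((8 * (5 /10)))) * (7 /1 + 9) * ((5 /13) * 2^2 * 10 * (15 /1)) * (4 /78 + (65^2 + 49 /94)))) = -352816451 /77261108137500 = -0.00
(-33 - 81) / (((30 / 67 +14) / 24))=-22914 / 121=-189.37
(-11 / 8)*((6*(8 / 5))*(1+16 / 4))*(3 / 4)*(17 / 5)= -1683 / 10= -168.30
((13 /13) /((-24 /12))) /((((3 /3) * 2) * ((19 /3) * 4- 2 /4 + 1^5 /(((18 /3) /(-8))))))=-1 /94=-0.01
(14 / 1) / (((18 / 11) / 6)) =154 / 3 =51.33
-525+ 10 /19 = -9965 /19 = -524.47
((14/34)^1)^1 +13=228/17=13.41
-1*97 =-97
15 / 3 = 5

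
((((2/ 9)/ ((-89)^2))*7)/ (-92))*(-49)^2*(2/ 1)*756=-1411788/ 182183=-7.75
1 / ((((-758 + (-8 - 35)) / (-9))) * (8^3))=1 / 45568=0.00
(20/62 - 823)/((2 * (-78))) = 8501/1612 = 5.27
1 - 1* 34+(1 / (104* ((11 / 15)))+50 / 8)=-30587 / 1144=-26.74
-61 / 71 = -0.86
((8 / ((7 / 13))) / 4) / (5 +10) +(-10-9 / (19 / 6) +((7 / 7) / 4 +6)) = -50629 / 7980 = -6.34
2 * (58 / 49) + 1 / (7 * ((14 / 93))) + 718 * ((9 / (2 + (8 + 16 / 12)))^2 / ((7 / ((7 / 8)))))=13575239 / 226576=59.91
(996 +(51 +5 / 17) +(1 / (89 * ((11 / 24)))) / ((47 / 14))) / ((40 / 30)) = 614415873 / 782221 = 785.48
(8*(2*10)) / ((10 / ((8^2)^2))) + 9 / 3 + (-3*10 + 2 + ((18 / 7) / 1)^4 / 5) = 786564531 / 12005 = 65519.74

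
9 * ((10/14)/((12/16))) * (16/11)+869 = 67873/77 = 881.47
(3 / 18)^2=1 / 36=0.03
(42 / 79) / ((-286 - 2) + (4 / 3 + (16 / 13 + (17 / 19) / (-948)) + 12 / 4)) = -124488 / 66134281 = -0.00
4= 4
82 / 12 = 6.83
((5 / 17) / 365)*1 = 0.00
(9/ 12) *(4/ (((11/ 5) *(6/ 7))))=35/ 22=1.59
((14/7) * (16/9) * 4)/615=128/5535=0.02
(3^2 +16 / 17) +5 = 254 / 17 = 14.94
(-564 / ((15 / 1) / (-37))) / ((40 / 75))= 5217 / 2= 2608.50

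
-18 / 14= -9 / 7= -1.29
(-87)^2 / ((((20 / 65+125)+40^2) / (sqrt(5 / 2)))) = 6.94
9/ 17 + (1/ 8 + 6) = 905/ 136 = 6.65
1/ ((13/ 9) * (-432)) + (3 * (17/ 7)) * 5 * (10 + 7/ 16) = 207601/ 546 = 380.22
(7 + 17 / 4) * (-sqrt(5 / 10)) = -45 * sqrt(2) / 8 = -7.95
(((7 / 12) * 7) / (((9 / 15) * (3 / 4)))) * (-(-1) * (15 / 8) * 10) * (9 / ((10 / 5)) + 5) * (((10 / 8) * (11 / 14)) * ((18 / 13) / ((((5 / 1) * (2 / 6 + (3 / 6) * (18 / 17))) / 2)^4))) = 899771733 / 8859136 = 101.56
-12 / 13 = -0.92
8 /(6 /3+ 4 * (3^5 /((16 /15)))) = 32 /3653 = 0.01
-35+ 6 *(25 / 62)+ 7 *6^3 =45862 / 31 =1479.42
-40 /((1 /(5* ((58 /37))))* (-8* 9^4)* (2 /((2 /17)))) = 1450 /4126869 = 0.00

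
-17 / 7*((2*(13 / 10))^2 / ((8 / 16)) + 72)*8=-290768 / 175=-1661.53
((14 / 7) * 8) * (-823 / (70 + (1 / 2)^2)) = -187.44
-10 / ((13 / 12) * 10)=-12 / 13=-0.92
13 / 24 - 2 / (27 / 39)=-169 / 72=-2.35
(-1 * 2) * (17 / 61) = -34 / 61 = -0.56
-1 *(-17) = 17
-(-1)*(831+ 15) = 846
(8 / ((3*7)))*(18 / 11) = 48 / 77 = 0.62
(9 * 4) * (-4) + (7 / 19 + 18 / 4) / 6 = -32647 / 228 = -143.19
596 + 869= 1465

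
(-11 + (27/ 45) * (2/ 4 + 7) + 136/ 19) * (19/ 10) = 5/ 4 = 1.25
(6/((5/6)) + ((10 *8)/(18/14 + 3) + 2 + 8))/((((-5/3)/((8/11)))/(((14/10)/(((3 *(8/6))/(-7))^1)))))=52724/1375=38.34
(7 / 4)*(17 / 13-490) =-44471 / 52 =-855.21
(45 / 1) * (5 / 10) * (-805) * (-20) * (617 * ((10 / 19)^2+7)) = 587156172750 / 361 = 1626471392.66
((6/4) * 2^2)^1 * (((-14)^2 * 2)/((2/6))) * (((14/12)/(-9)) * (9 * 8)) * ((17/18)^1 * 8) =-1492736/3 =-497578.67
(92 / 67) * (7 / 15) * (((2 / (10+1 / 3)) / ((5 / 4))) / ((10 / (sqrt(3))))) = 0.02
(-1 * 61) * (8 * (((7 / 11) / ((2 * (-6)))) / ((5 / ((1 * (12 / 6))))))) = 1708 / 165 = 10.35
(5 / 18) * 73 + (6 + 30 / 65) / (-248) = 73453 / 3627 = 20.25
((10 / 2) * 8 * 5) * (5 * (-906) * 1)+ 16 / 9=-905998.22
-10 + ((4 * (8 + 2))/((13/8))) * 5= 1470/13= 113.08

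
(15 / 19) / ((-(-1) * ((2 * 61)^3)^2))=0.00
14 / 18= 7 / 9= 0.78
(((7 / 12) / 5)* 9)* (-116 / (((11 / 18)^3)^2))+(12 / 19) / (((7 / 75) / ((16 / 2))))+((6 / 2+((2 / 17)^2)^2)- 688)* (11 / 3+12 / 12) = -539300584823828818 / 98395093276865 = -5480.97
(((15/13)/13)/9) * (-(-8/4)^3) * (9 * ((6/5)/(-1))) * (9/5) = -1296/845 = -1.53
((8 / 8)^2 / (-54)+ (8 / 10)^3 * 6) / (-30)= -0.10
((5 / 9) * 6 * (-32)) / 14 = -160 / 21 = -7.62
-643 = -643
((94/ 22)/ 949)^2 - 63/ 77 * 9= -802433282/ 108972721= -7.36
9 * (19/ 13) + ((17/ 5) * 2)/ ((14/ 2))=6427/ 455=14.13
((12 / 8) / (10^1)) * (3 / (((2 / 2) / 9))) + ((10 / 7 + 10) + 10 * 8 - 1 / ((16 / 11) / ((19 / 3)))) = 153089 / 1680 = 91.12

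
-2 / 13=-0.15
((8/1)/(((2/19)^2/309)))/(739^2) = 223098/546121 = 0.41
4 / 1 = 4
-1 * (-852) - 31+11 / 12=9863 / 12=821.92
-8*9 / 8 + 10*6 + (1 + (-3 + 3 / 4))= 199 / 4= 49.75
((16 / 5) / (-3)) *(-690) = 736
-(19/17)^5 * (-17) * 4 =9904396/83521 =118.59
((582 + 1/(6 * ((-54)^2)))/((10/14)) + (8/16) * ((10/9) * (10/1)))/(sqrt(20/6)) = 71764711 * sqrt(30)/874800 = 449.33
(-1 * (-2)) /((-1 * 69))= -2 /69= -0.03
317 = 317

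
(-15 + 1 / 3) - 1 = -15.67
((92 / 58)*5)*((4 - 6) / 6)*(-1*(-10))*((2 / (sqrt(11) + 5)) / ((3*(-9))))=11500 / 16443 - 2300*sqrt(11) / 16443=0.24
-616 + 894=278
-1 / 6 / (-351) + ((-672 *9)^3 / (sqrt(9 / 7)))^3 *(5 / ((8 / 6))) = 1 / 2106 - 10526199238355991722303478332129280 *sqrt(7) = -27849705435407460008532650000000000.00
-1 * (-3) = 3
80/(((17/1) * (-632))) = -10/1343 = -0.01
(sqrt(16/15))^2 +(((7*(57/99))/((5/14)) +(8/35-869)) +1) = -197602/231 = -855.42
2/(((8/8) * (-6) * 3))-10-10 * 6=-631/9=-70.11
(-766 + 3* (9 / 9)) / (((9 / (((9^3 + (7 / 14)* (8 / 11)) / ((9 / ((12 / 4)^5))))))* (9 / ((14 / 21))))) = -12243098 / 99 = -123667.66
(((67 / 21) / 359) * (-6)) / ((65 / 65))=-134 / 2513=-0.05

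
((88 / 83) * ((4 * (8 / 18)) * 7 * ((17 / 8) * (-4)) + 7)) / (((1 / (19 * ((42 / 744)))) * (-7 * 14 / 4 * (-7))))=-0.65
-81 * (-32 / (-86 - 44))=-1296 / 65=-19.94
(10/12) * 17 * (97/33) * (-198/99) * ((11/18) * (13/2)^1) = -107185/324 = -330.82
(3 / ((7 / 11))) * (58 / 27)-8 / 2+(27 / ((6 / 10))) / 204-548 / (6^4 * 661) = 80877427 / 12742758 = 6.35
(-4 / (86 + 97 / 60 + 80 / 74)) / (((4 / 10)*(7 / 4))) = -88800 / 1378363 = -0.06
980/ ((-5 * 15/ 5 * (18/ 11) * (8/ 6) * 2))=-539/ 36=-14.97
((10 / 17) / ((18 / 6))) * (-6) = -20 / 17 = -1.18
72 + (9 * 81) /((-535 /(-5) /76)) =63108 /107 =589.79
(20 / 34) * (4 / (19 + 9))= 10 / 119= 0.08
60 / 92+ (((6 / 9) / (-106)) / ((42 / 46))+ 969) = 74465849 / 76797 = 969.65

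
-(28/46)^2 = -196/529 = -0.37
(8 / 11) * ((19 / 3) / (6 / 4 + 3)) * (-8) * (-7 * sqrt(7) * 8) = 136192 * sqrt(7) / 297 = 1213.23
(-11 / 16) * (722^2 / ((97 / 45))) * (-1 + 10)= -580580055 / 388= -1496340.35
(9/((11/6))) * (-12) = -648/11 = -58.91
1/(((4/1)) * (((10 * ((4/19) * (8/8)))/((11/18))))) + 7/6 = 3569/2880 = 1.24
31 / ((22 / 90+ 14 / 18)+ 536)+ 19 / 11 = 474499 / 265826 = 1.78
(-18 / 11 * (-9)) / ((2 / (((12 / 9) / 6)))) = 18 / 11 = 1.64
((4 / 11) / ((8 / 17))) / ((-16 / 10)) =-85 / 176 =-0.48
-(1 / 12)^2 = -1 / 144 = -0.01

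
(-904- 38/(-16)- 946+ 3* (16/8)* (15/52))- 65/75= -2880947/1560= -1846.76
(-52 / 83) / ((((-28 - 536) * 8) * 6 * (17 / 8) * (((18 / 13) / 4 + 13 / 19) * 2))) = 3211 / 607596354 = 0.00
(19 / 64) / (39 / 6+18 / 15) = 95 / 2464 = 0.04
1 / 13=0.08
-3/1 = -3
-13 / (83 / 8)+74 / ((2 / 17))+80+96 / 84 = 411865 / 581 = 708.89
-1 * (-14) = 14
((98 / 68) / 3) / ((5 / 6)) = 49 / 85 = 0.58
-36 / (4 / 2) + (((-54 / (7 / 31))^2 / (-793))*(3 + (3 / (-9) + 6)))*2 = -3790170 / 2989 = -1268.04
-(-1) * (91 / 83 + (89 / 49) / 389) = 1741938 / 1582063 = 1.10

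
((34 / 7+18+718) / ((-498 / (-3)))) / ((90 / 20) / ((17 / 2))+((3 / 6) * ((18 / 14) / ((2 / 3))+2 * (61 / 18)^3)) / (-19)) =-4884527448 / 1718021731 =-2.84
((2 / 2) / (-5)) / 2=-1 / 10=-0.10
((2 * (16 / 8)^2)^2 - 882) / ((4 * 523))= -409 / 1046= -0.39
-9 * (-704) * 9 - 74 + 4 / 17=968154 / 17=56950.24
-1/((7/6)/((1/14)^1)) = -3/49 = -0.06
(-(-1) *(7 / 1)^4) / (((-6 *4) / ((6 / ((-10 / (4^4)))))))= 76832 / 5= 15366.40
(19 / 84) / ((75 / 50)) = 19 / 126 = 0.15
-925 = -925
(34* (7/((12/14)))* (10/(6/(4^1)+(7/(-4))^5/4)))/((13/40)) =-1364787200/415857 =-3281.87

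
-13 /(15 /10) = -26 /3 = -8.67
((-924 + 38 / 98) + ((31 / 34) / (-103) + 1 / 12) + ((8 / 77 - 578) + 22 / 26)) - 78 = -232417180277 / 147231084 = -1578.59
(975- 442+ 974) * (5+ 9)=21098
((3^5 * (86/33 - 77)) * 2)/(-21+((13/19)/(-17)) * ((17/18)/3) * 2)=102012615/59323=1719.61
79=79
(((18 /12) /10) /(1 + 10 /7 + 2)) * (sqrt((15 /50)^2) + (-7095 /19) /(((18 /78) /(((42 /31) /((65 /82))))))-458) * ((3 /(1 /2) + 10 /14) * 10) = -2677022193 /365180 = -7330.69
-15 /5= -3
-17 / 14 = -1.21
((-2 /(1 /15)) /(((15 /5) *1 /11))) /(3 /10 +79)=-1100 /793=-1.39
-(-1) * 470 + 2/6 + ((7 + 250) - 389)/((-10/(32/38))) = 137213/285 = 481.45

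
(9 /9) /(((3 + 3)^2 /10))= 5 /18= 0.28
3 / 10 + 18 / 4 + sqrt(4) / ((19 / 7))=526 / 95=5.54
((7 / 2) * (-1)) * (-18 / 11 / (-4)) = -63 / 44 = -1.43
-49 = -49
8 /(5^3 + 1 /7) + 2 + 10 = 2642 /219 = 12.06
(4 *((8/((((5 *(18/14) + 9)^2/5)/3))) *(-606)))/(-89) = 98980/7209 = 13.73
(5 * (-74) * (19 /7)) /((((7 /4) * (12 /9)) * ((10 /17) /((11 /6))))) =-1341.44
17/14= 1.21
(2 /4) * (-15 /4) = -15 /8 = -1.88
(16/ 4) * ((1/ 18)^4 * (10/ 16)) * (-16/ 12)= -5/ 157464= -0.00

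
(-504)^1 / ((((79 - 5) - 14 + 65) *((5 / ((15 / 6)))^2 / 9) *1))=-1134 / 125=-9.07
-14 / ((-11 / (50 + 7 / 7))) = 64.91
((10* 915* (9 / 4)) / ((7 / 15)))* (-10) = -3088125 / 7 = -441160.71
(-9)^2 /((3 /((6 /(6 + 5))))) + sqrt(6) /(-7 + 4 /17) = 162 /11 - 17 * sqrt(6) /115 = 14.37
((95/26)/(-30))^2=361/24336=0.01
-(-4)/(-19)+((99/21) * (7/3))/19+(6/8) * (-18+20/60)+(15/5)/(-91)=-12.91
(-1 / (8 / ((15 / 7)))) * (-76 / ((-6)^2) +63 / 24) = -185 / 1344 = -0.14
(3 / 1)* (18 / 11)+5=109 / 11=9.91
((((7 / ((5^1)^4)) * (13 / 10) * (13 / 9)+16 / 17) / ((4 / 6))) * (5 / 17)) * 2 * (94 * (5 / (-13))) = -43245217 / 1408875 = -30.69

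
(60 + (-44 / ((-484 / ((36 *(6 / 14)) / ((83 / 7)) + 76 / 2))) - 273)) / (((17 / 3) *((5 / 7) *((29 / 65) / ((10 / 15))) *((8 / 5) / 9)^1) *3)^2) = -356261662575 / 3550459792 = -100.34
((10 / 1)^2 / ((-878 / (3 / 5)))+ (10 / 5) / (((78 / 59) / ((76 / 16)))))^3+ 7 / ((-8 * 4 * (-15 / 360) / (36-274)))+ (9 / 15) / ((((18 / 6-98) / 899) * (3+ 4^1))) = -950213290240664388013 / 1067969882432980800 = -889.74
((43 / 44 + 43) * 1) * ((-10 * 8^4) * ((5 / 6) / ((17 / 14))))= -231168000 / 187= -1236192.51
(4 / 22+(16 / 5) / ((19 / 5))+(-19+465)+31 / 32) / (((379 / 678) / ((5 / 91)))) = 44.03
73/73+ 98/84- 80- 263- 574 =-5489/6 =-914.83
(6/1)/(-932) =-3/466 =-0.01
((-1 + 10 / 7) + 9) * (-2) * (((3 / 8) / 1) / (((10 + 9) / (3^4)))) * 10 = -40095 / 133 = -301.47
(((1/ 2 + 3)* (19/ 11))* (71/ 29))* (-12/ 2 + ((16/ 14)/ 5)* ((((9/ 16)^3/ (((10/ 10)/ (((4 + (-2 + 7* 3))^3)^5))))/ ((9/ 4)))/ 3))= 9711655181319522302482641/ 408320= 23784421976193971156.16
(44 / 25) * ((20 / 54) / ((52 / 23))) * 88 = 44528 / 1755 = 25.37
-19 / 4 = -4.75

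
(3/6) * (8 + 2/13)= 53/13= 4.08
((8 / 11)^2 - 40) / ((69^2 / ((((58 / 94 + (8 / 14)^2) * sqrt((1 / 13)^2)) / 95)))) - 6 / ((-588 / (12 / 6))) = 11142747799 / 546164153535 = 0.02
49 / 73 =0.67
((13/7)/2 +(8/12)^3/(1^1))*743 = 344009/378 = 910.08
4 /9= 0.44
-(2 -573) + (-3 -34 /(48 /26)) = 6595 /12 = 549.58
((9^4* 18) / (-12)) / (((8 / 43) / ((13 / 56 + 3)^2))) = -27727894809 / 50176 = -552612.70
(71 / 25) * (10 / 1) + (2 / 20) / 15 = 4261 / 150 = 28.41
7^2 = 49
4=4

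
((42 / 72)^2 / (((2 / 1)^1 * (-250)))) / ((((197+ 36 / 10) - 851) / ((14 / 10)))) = 343 / 234144000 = 0.00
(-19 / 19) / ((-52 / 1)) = 1 / 52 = 0.02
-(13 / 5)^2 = -6.76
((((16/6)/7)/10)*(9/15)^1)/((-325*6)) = -2/170625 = -0.00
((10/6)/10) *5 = 5/6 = 0.83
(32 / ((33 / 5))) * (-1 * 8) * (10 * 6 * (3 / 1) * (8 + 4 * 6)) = -2457600 / 11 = -223418.18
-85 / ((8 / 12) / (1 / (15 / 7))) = -119 / 2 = -59.50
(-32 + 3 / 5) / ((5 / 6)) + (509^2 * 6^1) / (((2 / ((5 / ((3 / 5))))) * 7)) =161919031 / 175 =925251.61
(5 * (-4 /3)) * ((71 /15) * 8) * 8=-18176 /9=-2019.56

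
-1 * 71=-71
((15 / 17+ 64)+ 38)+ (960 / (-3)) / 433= 751877 / 7361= 102.14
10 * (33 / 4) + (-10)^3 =-1835 / 2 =-917.50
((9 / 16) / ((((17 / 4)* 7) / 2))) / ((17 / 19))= 171 / 4046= 0.04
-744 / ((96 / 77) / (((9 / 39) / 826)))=-1023 / 6136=-0.17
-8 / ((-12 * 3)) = 2 / 9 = 0.22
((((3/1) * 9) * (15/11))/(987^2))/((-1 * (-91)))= 45/108349241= 0.00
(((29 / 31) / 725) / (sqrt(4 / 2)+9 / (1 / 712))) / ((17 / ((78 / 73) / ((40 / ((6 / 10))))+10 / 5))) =0.00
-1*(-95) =95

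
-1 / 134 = -0.01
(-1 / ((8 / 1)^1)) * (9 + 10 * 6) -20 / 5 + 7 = -45 / 8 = -5.62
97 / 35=2.77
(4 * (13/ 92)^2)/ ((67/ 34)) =2873/ 70886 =0.04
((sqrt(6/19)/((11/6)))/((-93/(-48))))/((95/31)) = 96 *sqrt(114)/19855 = 0.05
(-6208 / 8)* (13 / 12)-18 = -2576 / 3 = -858.67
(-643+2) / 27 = -23.74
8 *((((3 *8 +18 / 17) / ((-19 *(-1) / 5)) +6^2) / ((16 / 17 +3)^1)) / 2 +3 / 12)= 57578 / 1273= 45.23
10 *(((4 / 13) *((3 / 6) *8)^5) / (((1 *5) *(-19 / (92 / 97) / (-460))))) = 346685440 / 23959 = 14469.95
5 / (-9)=-5 / 9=-0.56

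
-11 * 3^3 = -297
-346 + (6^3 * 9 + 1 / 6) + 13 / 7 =67201 / 42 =1600.02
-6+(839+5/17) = 14166/17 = 833.29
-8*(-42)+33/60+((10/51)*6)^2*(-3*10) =1705259/5780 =295.03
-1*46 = -46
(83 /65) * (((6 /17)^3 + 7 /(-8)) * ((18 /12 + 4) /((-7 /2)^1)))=29821319 /17883320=1.67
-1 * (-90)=90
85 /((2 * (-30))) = -17 /12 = -1.42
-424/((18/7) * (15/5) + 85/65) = -38584/821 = -47.00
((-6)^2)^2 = 1296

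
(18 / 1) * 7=126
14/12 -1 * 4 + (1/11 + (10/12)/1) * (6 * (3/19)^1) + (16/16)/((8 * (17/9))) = -1.89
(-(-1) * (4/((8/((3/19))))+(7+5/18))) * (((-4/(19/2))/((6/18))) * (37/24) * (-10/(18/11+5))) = 5120060/237177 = 21.59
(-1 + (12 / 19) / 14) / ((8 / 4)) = -127 / 266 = -0.48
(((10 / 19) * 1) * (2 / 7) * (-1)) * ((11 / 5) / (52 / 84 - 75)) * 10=0.04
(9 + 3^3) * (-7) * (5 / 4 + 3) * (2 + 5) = -7497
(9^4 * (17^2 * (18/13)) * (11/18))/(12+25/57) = 1188872883/9217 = 128986.97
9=9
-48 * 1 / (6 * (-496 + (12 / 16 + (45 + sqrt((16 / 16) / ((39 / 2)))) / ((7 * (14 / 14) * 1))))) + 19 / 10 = 896 * sqrt(78) / 7306024759 + 140010166741 / 73060247590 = 1.92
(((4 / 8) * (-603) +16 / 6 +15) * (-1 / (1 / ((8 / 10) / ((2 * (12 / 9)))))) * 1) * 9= 15327 / 20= 766.35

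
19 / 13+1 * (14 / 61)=1341 / 793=1.69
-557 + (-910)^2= 827543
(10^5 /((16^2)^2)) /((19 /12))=9375 /9728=0.96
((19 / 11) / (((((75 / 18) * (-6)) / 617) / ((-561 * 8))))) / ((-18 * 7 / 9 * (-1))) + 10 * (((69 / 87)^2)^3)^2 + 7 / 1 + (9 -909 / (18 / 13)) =1613050719195653184455669 / 123835174121914164350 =13025.79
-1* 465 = -465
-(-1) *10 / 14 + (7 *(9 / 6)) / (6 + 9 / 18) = 212 / 91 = 2.33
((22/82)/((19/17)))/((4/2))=187/1558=0.12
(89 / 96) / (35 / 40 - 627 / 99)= -89 / 524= -0.17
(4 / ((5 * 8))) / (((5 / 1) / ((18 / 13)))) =9 / 325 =0.03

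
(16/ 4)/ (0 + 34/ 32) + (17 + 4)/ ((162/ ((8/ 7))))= 1796/ 459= 3.91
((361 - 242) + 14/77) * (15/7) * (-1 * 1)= -255.39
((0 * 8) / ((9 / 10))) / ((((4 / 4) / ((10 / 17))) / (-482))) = 0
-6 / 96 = -1 / 16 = -0.06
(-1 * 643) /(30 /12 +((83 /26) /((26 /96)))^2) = -36729446 /8078933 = -4.55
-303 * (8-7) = -303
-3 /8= -0.38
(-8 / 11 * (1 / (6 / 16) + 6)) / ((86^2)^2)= -13 / 112820433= -0.00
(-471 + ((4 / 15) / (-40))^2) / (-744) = 10597499 / 16740000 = 0.63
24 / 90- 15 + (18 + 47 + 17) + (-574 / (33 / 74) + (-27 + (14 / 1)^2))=-173396 / 165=-1050.88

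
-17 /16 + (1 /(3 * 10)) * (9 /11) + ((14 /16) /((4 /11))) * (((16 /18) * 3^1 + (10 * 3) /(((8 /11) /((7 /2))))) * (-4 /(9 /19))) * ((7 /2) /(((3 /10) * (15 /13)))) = -25841335127 /855360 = -30211.06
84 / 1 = 84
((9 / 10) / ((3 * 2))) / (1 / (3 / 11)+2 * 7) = 9 / 1060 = 0.01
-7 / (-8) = 7 / 8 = 0.88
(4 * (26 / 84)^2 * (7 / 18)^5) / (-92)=-57967 / 1564562304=-0.00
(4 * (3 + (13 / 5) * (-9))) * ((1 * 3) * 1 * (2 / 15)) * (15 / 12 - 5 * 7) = 5508 / 5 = 1101.60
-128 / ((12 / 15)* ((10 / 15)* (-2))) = 120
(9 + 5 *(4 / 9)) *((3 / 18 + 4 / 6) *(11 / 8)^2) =61105 / 3456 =17.68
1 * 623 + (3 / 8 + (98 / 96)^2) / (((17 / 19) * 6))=623.26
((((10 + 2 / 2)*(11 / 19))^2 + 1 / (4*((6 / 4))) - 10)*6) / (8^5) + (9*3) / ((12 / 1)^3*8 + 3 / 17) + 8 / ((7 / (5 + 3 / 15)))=76372262119 / 12834734080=5.95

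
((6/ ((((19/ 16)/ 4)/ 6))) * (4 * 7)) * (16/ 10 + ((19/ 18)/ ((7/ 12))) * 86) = 50712576/ 95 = 533816.59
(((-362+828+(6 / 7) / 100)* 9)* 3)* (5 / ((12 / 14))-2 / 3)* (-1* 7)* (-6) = 136517211 / 50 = 2730344.22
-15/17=-0.88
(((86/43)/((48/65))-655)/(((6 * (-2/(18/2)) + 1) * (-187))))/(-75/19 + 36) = -297445/911064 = -0.33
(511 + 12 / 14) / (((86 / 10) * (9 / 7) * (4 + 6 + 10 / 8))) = 14332 / 3483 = 4.11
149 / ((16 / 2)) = 149 / 8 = 18.62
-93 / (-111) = 31 / 37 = 0.84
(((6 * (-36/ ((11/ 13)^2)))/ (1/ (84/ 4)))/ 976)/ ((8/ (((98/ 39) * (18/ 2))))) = -1083537/ 59048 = -18.35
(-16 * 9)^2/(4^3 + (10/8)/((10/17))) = 165888/529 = 313.59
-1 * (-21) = 21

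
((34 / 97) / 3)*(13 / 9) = 442 / 2619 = 0.17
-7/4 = -1.75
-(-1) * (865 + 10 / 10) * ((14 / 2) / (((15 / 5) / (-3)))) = -6062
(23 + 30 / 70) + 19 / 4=28.18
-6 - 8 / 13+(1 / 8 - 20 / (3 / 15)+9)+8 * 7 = -41.49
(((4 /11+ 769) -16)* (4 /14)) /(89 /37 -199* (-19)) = 306619 /5389461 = 0.06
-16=-16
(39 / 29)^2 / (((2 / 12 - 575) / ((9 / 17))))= -0.00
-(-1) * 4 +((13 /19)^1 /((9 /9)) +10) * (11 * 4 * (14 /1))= 125124 /19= 6585.47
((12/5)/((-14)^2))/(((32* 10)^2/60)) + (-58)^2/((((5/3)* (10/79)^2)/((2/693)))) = 75245092301/206976000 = 363.55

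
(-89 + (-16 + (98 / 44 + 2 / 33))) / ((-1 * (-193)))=-6779 / 12738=-0.53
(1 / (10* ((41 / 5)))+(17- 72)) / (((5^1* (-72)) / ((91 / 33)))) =15197 / 36080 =0.42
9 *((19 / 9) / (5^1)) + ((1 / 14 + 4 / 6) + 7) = 2423 / 210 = 11.54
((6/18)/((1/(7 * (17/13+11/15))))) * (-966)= -4600.47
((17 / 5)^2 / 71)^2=83521 / 3150625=0.03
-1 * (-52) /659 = 52 /659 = 0.08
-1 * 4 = -4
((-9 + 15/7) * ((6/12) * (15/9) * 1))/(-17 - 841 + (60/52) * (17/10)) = 1040/155799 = 0.01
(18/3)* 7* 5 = 210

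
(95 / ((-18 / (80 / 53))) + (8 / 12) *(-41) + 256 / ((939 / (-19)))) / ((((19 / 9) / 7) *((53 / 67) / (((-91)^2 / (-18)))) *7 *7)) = 239513663935 / 150346107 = 1593.08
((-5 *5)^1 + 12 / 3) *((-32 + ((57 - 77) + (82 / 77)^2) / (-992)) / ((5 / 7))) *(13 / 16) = 91697931 / 120032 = 763.95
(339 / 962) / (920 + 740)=339 / 1596920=0.00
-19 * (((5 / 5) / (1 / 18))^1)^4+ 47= -1994497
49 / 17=2.88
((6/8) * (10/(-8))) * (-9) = 135/16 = 8.44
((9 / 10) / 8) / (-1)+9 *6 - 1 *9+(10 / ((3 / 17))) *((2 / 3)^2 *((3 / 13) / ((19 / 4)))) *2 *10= 12334793 / 177840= 69.36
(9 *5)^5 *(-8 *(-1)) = 1476225000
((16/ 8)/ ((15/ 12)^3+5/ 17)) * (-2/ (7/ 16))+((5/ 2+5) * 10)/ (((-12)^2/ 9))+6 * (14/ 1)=23172073/ 273840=84.62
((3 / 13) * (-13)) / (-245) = 3 / 245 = 0.01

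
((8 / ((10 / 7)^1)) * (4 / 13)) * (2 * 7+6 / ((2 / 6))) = 3584 / 65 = 55.14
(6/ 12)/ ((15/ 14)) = 7/ 15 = 0.47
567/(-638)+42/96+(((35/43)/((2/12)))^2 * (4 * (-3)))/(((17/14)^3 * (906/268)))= -334212511631761/7001180722448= -47.74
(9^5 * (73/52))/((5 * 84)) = 1436859/7280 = 197.37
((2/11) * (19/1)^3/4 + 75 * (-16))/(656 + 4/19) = -371279/274296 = -1.35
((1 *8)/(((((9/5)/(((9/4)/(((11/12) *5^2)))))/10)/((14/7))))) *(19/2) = 82.91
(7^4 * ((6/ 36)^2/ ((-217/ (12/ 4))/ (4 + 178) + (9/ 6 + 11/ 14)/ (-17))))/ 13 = -285719/ 29622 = -9.65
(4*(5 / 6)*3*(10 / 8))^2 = 625 / 4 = 156.25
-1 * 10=-10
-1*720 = -720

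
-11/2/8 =-11/16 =-0.69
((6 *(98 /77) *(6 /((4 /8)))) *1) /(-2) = -504 /11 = -45.82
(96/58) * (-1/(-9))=16/87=0.18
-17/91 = -0.19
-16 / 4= -4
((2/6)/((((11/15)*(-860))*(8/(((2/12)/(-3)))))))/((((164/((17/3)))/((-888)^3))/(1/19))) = -1722202/368467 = -4.67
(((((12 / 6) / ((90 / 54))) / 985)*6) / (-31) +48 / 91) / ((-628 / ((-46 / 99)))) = 28079642 / 71981834925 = 0.00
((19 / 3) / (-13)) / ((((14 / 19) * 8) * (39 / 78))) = -361 / 2184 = -0.17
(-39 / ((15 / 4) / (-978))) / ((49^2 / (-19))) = -966264 / 12005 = -80.49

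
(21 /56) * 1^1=0.38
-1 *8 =-8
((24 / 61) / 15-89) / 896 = -27137 / 273280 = -0.10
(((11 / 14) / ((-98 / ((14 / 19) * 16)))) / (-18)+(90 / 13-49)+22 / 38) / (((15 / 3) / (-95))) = 4519678 / 5733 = 788.36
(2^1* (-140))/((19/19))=-280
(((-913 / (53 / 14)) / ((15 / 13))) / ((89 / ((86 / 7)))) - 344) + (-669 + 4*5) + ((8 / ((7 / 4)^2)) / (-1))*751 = -10344294607 / 3466995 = -2983.65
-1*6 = -6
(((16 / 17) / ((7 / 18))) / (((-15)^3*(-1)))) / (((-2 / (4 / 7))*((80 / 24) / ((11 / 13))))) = -352 / 6768125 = -0.00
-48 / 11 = -4.36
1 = 1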